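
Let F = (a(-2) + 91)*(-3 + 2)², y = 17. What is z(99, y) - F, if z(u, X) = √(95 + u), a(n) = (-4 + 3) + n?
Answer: -88 + √194 ≈ -74.072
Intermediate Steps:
a(n) = -1 + n
F = 88 (F = ((-1 - 2) + 91)*(-3 + 2)² = (-3 + 91)*(-1)² = 88*1 = 88)
z(99, y) - F = √(95 + 99) - 1*88 = √194 - 88 = -88 + √194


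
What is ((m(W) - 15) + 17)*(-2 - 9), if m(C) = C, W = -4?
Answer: 22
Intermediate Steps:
((m(W) - 15) + 17)*(-2 - 9) = ((-4 - 15) + 17)*(-2 - 9) = (-19 + 17)*(-11) = -2*(-11) = 22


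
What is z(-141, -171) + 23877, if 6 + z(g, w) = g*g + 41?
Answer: 43793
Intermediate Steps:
z(g, w) = 35 + g**2 (z(g, w) = -6 + (g*g + 41) = -6 + (g**2 + 41) = -6 + (41 + g**2) = 35 + g**2)
z(-141, -171) + 23877 = (35 + (-141)**2) + 23877 = (35 + 19881) + 23877 = 19916 + 23877 = 43793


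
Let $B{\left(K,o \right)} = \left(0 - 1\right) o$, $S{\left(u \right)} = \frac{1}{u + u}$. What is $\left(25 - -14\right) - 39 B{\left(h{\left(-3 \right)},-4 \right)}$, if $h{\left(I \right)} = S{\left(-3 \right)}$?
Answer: $-117$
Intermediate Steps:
$S{\left(u \right)} = \frac{1}{2 u}$
$h{\left(I \right)} = - \frac{1}{6}$ ($h{\left(I \right)} = \frac{1}{2 \left(-3\right)} = \frac{1}{2} \left(- \frac{1}{3}\right) = - \frac{1}{6}$)
$B{\left(K,o \right)} = - o$
$\left(25 - -14\right) - 39 B{\left(h{\left(-3 \right)},-4 \right)} = \left(25 - -14\right) - 39 \left(\left(-1\right) \left(-4\right)\right) = \left(25 + 14\right) - 156 = 39 - 156 = -117$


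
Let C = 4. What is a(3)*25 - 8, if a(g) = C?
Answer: 92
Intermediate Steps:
a(g) = 4
a(3)*25 - 8 = 4*25 - 8 = 100 - 8 = 92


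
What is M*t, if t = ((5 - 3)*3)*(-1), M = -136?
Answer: 816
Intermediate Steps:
t = -6 (t = (2*3)*(-1) = 6*(-1) = -6)
M*t = -136*(-6) = 816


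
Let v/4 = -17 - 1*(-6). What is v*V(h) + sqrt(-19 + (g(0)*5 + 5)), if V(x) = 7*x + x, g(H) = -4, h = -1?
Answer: 352 + I*sqrt(34) ≈ 352.0 + 5.831*I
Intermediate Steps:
V(x) = 8*x
v = -44 (v = 4*(-17 - 1*(-6)) = 4*(-17 + 6) = 4*(-11) = -44)
v*V(h) + sqrt(-19 + (g(0)*5 + 5)) = -352*(-1) + sqrt(-19 + (-4*5 + 5)) = -44*(-8) + sqrt(-19 + (-20 + 5)) = 352 + sqrt(-19 - 15) = 352 + sqrt(-34) = 352 + I*sqrt(34)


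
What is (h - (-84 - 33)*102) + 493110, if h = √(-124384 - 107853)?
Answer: 505044 + I*√232237 ≈ 5.0504e+5 + 481.91*I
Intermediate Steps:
h = I*√232237 (h = √(-232237) = I*√232237 ≈ 481.91*I)
(h - (-84 - 33)*102) + 493110 = (I*√232237 - (-84 - 33)*102) + 493110 = (I*√232237 - (-117)*102) + 493110 = (I*√232237 - 1*(-11934)) + 493110 = (I*√232237 + 11934) + 493110 = (11934 + I*√232237) + 493110 = 505044 + I*√232237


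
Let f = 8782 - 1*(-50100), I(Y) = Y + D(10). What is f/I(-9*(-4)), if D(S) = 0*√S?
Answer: 29441/18 ≈ 1635.6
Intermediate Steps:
D(S) = 0
I(Y) = Y (I(Y) = Y + 0 = Y)
f = 58882 (f = 8782 + 50100 = 58882)
f/I(-9*(-4)) = 58882/((-9*(-4))) = 58882/36 = 58882*(1/36) = 29441/18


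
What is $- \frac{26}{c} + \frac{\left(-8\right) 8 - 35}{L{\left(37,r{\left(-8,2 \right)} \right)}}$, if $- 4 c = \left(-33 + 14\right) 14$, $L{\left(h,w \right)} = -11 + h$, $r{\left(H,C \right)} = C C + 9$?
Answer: $- \frac{14519}{3458} \approx -4.1987$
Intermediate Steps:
$r{\left(H,C \right)} = 9 + C^{2}$ ($r{\left(H,C \right)} = C^{2} + 9 = 9 + C^{2}$)
$c = \frac{133}{2}$ ($c = - \frac{\left(-33 + 14\right) 14}{4} = - \frac{\left(-19\right) 14}{4} = \left(- \frac{1}{4}\right) \left(-266\right) = \frac{133}{2} \approx 66.5$)
$- \frac{26}{c} + \frac{\left(-8\right) 8 - 35}{L{\left(37,r{\left(-8,2 \right)} \right)}} = - \frac{26}{\frac{133}{2}} + \frac{\left(-8\right) 8 - 35}{-11 + 37} = \left(-26\right) \frac{2}{133} + \frac{-64 - 35}{26} = - \frac{52}{133} - \frac{99}{26} = - \frac{14519}{3458}$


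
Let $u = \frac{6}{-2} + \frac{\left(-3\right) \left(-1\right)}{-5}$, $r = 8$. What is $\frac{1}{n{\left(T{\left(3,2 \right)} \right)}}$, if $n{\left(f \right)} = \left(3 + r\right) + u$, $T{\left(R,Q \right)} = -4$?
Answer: $\frac{5}{37} \approx 0.13514$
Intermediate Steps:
$u = - \frac{18}{5}$ ($u = 6 \left(- \frac{1}{2}\right) + 3 \left(- \frac{1}{5}\right) = -3 - \frac{3}{5} = - \frac{18}{5} \approx -3.6$)
$n{\left(f \right)} = \frac{37}{5}$ ($n{\left(f \right)} = \left(3 + 8\right) - \frac{18}{5} = 11 - \frac{18}{5} = \frac{37}{5}$)
$\frac{1}{n{\left(T{\left(3,2 \right)} \right)}} = \frac{1}{\frac{37}{5}} = \frac{5}{37}$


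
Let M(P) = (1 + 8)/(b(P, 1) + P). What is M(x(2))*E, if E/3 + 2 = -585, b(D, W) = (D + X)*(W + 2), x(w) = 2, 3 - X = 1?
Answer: -15849/14 ≈ -1132.1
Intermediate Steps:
X = 2 (X = 3 - 1*1 = 3 - 1 = 2)
b(D, W) = (2 + D)*(2 + W) (b(D, W) = (D + 2)*(W + 2) = (2 + D)*(2 + W))
E = -1761 (E = -6 + 3*(-585) = -6 - 1755 = -1761)
M(P) = 9/(6 + 4*P) (M(P) = (1 + 8)/((4 + 2*P + 2*1 + P*1) + P) = 9/((4 + 2*P + 2 + P) + P) = 9/((6 + 3*P) + P) = 9/(6 + 4*P))
M(x(2))*E = (9/(2*(3 + 2*2)))*(-1761) = (9/(2*(3 + 4)))*(-1761) = ((9/2)/7)*(-1761) = ((9/2)*(⅐))*(-1761) = (9/14)*(-1761) = -15849/14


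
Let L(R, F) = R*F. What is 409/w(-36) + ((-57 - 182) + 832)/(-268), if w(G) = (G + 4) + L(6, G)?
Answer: -64169/16616 ≈ -3.8619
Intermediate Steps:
L(R, F) = F*R
w(G) = 4 + 7*G (w(G) = (G + 4) + G*6 = (4 + G) + 6*G = 4 + 7*G)
409/w(-36) + ((-57 - 182) + 832)/(-268) = 409/(4 + 7*(-36)) + ((-57 - 182) + 832)/(-268) = 409/(4 - 252) + (-239 + 832)*(-1/268) = 409/(-248) + 593*(-1/268) = 409*(-1/248) - 593/268 = -409/248 - 593/268 = -64169/16616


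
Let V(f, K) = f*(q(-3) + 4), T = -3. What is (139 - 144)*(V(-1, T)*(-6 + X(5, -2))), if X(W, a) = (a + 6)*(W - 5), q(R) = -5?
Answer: 30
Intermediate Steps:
X(W, a) = (-5 + W)*(6 + a) (X(W, a) = (6 + a)*(-5 + W) = (-5 + W)*(6 + a))
V(f, K) = -f (V(f, K) = f*(-5 + 4) = f*(-1) = -f)
(139 - 144)*(V(-1, T)*(-6 + X(5, -2))) = (139 - 144)*((-1*(-1))*(-6 + (-30 - 5*(-2) + 6*5 + 5*(-2)))) = -5*(-6 + (-30 + 10 + 30 - 10)) = -5*(-6 + 0) = -5*(-6) = 30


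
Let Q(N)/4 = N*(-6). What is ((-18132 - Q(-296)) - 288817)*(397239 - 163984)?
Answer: -73254432515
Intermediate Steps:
Q(N) = -24*N (Q(N) = 4*(N*(-6)) = 4*(-6*N) = -24*N)
((-18132 - Q(-296)) - 288817)*(397239 - 163984) = ((-18132 - (-24)*(-296)) - 288817)*(397239 - 163984) = ((-18132 - 1*7104) - 288817)*233255 = ((-18132 - 7104) - 288817)*233255 = (-25236 - 288817)*233255 = -314053*233255 = -73254432515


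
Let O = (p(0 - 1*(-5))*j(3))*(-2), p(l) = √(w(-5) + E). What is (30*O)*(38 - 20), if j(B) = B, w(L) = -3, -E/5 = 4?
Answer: -3240*I*√23 ≈ -15539.0*I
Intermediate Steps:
E = -20 (E = -5*4 = -20)
p(l) = I*√23 (p(l) = √(-3 - 20) = √(-23) = I*√23)
O = -6*I*√23 (O = ((I*√23)*3)*(-2) = (3*I*√23)*(-2) = -6*I*√23 ≈ -28.775*I)
(30*O)*(38 - 20) = (30*(-6*I*√23))*(38 - 20) = -180*I*√23*18 = -3240*I*√23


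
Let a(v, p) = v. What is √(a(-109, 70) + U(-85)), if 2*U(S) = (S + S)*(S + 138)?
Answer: I*√4614 ≈ 67.926*I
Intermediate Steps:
U(S) = S*(138 + S) (U(S) = ((S + S)*(S + 138))/2 = ((2*S)*(138 + S))/2 = (2*S*(138 + S))/2 = S*(138 + S))
√(a(-109, 70) + U(-85)) = √(-109 - 85*(138 - 85)) = √(-109 - 85*53) = √(-109 - 4505) = √(-4614) = I*√4614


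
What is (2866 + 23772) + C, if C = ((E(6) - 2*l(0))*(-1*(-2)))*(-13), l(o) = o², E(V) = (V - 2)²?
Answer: 26222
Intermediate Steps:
E(V) = (-2 + V)²
C = -416 (C = (((-2 + 6)² - 2*0²)*(-1*(-2)))*(-13) = ((4² - 2*0)*2)*(-13) = ((16 + 0)*2)*(-13) = (16*2)*(-13) = 32*(-13) = -416)
(2866 + 23772) + C = (2866 + 23772) - 416 = 26638 - 416 = 26222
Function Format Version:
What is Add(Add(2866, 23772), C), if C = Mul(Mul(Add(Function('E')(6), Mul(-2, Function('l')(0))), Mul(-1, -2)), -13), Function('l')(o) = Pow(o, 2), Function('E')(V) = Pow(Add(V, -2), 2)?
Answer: 26222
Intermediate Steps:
Function('E')(V) = Pow(Add(-2, V), 2)
C = -416 (C = Mul(Mul(Add(Pow(Add(-2, 6), 2), Mul(-2, Pow(0, 2))), Mul(-1, -2)), -13) = Mul(Mul(Add(Pow(4, 2), Mul(-2, 0)), 2), -13) = Mul(Mul(Add(16, 0), 2), -13) = Mul(Mul(16, 2), -13) = Mul(32, -13) = -416)
Add(Add(2866, 23772), C) = Add(Add(2866, 23772), -416) = Add(26638, -416) = 26222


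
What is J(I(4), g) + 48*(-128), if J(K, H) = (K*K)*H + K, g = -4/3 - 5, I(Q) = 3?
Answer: -6198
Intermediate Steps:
g = -19/3 (g = -4*1/3 - 5 = -4/3 - 5 = -19/3 ≈ -6.3333)
J(K, H) = K + H*K**2 (J(K, H) = K**2*H + K = H*K**2 + K = K + H*K**2)
J(I(4), g) + 48*(-128) = 3*(1 - 19/3*3) + 48*(-128) = 3*(1 - 19) - 6144 = 3*(-18) - 6144 = -54 - 6144 = -6198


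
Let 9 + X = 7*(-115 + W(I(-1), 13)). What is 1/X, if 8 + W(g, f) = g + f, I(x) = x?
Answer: -1/786 ≈ -0.0012723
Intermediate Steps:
W(g, f) = -8 + f + g (W(g, f) = -8 + (g + f) = -8 + (f + g) = -8 + f + g)
X = -786 (X = -9 + 7*(-115 + (-8 + 13 - 1)) = -9 + 7*(-115 + 4) = -9 + 7*(-111) = -9 - 777 = -786)
1/X = 1/(-786) = -1/786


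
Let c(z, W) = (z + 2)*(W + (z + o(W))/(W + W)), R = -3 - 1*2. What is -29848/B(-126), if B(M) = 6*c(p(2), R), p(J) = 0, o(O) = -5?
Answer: 14924/27 ≈ 552.74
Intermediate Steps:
R = -5 (R = -3 - 2 = -5)
c(z, W) = (2 + z)*(W + (-5 + z)/(2*W)) (c(z, W) = (z + 2)*(W + (z - 5)/(W + W)) = (2 + z)*(W + (-5 + z)/((2*W))) = (2 + z)*(W + (-5 + z)*(1/(2*W))) = (2 + z)*(W + (-5 + z)/(2*W)))
B(M) = -54 (B(M) = 6*((½)*(-10 + 0² - 3*0 + 2*(-5)²*(2 + 0))/(-5)) = 6*((½)*(-⅕)*(-10 + 0 + 0 + 2*25*2)) = 6*((½)*(-⅕)*(-10 + 0 + 0 + 100)) = 6*((½)*(-⅕)*90) = 6*(-9) = -54)
-29848/B(-126) = -29848/(-54) = -29848*(-1/54) = 14924/27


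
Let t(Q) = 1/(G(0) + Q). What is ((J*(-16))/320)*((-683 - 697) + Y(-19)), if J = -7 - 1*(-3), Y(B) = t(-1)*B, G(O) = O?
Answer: -1361/5 ≈ -272.20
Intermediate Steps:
t(Q) = 1/Q (t(Q) = 1/(0 + Q) = 1/Q)
Y(B) = -B (Y(B) = B/(-1) = -B)
J = -4 (J = -7 + 3 = -4)
((J*(-16))/320)*((-683 - 697) + Y(-19)) = (-4*(-16)/320)*((-683 - 697) - 1*(-19)) = (64*(1/320))*(-1380 + 19) = (⅕)*(-1361) = -1361/5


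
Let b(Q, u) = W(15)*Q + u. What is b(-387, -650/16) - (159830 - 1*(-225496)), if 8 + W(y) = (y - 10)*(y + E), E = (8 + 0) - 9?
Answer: -3274885/8 ≈ -4.0936e+5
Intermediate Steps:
E = -1 (E = 8 - 9 = -1)
W(y) = -8 + (-1 + y)*(-10 + y) (W(y) = -8 + (y - 10)*(y - 1) = -8 + (-10 + y)*(-1 + y) = -8 + (-1 + y)*(-10 + y))
b(Q, u) = u + 62*Q (b(Q, u) = (2 + 15**2 - 11*15)*Q + u = (2 + 225 - 165)*Q + u = 62*Q + u = u + 62*Q)
b(-387, -650/16) - (159830 - 1*(-225496)) = (-650/16 + 62*(-387)) - (159830 - 1*(-225496)) = (-650*1/16 - 23994) - (159830 + 225496) = (-325/8 - 23994) - 1*385326 = -192277/8 - 385326 = -3274885/8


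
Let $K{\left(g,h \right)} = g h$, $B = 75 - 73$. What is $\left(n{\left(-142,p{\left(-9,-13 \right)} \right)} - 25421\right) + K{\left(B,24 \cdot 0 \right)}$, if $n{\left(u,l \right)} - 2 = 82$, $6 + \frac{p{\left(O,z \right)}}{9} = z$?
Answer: $-25337$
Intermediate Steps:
$p{\left(O,z \right)} = -54 + 9 z$
$B = 2$
$n{\left(u,l \right)} = 84$ ($n{\left(u,l \right)} = 2 + 82 = 84$)
$\left(n{\left(-142,p{\left(-9,-13 \right)} \right)} - 25421\right) + K{\left(B,24 \cdot 0 \right)} = \left(84 - 25421\right) + 2 \cdot 24 \cdot 0 = -25337 + 2 \cdot 0 = -25337 + 0 = -25337$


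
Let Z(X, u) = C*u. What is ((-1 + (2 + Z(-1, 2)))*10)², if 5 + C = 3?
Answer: 900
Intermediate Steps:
C = -2 (C = -5 + 3 = -2)
Z(X, u) = -2*u
((-1 + (2 + Z(-1, 2)))*10)² = ((-1 + (2 - 2*2))*10)² = ((-1 + (2 - 4))*10)² = ((-1 - 2)*10)² = (-3*10)² = (-30)² = 900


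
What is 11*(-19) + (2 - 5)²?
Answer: -200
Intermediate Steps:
11*(-19) + (2 - 5)² = -209 + (-3)² = -209 + 9 = -200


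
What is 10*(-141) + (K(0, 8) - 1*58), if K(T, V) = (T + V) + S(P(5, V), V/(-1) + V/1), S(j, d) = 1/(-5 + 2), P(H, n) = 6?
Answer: -4381/3 ≈ -1460.3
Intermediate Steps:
S(j, d) = -⅓ (S(j, d) = 1/(-3) = -⅓)
K(T, V) = -⅓ + T + V (K(T, V) = (T + V) - ⅓ = -⅓ + T + V)
10*(-141) + (K(0, 8) - 1*58) = 10*(-141) + ((-⅓ + 0 + 8) - 1*58) = -1410 + (23/3 - 58) = -1410 - 151/3 = -4381/3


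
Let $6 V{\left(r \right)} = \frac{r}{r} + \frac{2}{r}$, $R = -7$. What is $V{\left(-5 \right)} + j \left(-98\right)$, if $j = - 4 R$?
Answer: $- \frac{27439}{10} \approx -2743.9$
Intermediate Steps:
$V{\left(r \right)} = \frac{1}{6} + \frac{1}{3 r}$ ($V{\left(r \right)} = \frac{\frac{r}{r} + \frac{2}{r}}{6} = \frac{1 + \frac{2}{r}}{6} = \frac{1}{6} + \frac{1}{3 r}$)
$j = 28$ ($j = \left(-4\right) \left(-7\right) = 28$)
$V{\left(-5 \right)} + j \left(-98\right) = \frac{2 - 5}{6 \left(-5\right)} + 28 \left(-98\right) = \frac{1}{6} \left(- \frac{1}{5}\right) \left(-3\right) - 2744 = \frac{1}{10} - 2744 = - \frac{27439}{10}$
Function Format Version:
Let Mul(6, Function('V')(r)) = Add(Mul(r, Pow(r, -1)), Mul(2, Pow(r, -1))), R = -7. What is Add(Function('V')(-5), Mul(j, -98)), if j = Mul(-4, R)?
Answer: Rational(-27439, 10) ≈ -2743.9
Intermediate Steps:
Function('V')(r) = Add(Rational(1, 6), Mul(Rational(1, 3), Pow(r, -1))) (Function('V')(r) = Mul(Rational(1, 6), Add(Mul(r, Pow(r, -1)), Mul(2, Pow(r, -1)))) = Mul(Rational(1, 6), Add(1, Mul(2, Pow(r, -1)))) = Add(Rational(1, 6), Mul(Rational(1, 3), Pow(r, -1))))
j = 28 (j = Mul(-4, -7) = 28)
Add(Function('V')(-5), Mul(j, -98)) = Add(Mul(Rational(1, 6), Pow(-5, -1), Add(2, -5)), Mul(28, -98)) = Add(Mul(Rational(1, 6), Rational(-1, 5), -3), -2744) = Add(Rational(1, 10), -2744) = Rational(-27439, 10)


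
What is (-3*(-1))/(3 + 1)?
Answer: ¾ ≈ 0.75000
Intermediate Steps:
(-3*(-1))/(3 + 1) = 3/4 = 3*(¼) = ¾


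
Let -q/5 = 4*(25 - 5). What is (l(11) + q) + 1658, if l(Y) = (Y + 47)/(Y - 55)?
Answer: 27647/22 ≈ 1256.7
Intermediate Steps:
q = -400 (q = -20*(25 - 5) = -20*20 = -5*80 = -400)
l(Y) = (47 + Y)/(-55 + Y)
(l(11) + q) + 1658 = ((47 + 11)/(-55 + 11) - 400) + 1658 = (58/(-44) - 400) + 1658 = (-1/44*58 - 400) + 1658 = (-29/22 - 400) + 1658 = -8829/22 + 1658 = 27647/22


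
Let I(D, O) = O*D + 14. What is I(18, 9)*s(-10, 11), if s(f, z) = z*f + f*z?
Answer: -38720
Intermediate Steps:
I(D, O) = 14 + D*O (I(D, O) = D*O + 14 = 14 + D*O)
s(f, z) = 2*f*z (s(f, z) = f*z + f*z = 2*f*z)
I(18, 9)*s(-10, 11) = (14 + 18*9)*(2*(-10)*11) = (14 + 162)*(-220) = 176*(-220) = -38720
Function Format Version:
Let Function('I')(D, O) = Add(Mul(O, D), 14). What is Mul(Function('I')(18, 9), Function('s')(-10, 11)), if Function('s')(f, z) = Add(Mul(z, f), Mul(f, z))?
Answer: -38720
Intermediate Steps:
Function('I')(D, O) = Add(14, Mul(D, O)) (Function('I')(D, O) = Add(Mul(D, O), 14) = Add(14, Mul(D, O)))
Function('s')(f, z) = Mul(2, f, z) (Function('s')(f, z) = Add(Mul(f, z), Mul(f, z)) = Mul(2, f, z))
Mul(Function('I')(18, 9), Function('s')(-10, 11)) = Mul(Add(14, Mul(18, 9)), Mul(2, -10, 11)) = Mul(Add(14, 162), -220) = Mul(176, -220) = -38720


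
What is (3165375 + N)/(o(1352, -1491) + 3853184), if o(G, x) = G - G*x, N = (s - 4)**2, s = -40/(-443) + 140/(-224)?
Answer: 39757165693041/73731446376448 ≈ 0.53922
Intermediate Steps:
s = -1895/3544 (s = -40*(-1/443) + 140*(-1/224) = 40/443 - 5/8 = -1895/3544 ≈ -0.53471)
N = 258277041/12559936 (N = (-1895/3544 - 4)**2 = (-16071/3544)**2 = 258277041/12559936 ≈ 20.564)
o(G, x) = G - G*x
(3165375 + N)/(o(1352, -1491) + 3853184) = (3165375 + 258277041/12559936)/(1352*(1 - 1*(-1491)) + 3853184) = 39757165693041/(12559936*(1352*(1 + 1491) + 3853184)) = 39757165693041/(12559936*(1352*1492 + 3853184)) = 39757165693041/(12559936*(2017184 + 3853184)) = (39757165693041/12559936)/5870368 = (39757165693041/12559936)*(1/5870368) = 39757165693041/73731446376448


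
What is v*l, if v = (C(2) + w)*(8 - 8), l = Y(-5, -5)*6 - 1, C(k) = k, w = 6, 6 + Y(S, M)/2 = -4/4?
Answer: 0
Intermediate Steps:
Y(S, M) = -14 (Y(S, M) = -12 + 2*(-4/4) = -12 + 2*(-4*¼) = -12 + 2*(-1) = -12 - 2 = -14)
l = -85 (l = -14*6 - 1 = -84 - 1 = -85)
v = 0 (v = (2 + 6)*(8 - 8) = 8*0 = 0)
v*l = 0*(-85) = 0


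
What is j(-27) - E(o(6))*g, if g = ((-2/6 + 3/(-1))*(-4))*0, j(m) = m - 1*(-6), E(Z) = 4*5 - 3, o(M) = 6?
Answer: -21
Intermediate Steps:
E(Z) = 17 (E(Z) = 20 - 3 = 17)
j(m) = 6 + m (j(m) = m + 6 = 6 + m)
g = 0 (g = ((-2*⅙ + 3*(-1))*(-4))*0 = ((-⅓ - 3)*(-4))*0 = -10/3*(-4)*0 = (40/3)*0 = 0)
j(-27) - E(o(6))*g = (6 - 27) - 17*0 = -21 - 1*0 = -21 + 0 = -21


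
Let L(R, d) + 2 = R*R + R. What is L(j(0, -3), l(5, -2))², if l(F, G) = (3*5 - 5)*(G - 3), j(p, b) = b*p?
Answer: 4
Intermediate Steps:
l(F, G) = -30 + 10*G (l(F, G) = (15 - 5)*(-3 + G) = 10*(-3 + G) = -30 + 10*G)
L(R, d) = -2 + R + R² (L(R, d) = -2 + (R*R + R) = -2 + (R² + R) = -2 + (R + R²) = -2 + R + R²)
L(j(0, -3), l(5, -2))² = (-2 - 3*0 + (-3*0)²)² = (-2 + 0 + 0²)² = (-2 + 0 + 0)² = (-2)² = 4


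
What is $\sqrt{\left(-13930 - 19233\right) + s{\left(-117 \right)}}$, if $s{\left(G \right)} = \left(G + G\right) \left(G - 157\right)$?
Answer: $\sqrt{30953} \approx 175.93$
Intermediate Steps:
$s{\left(G \right)} = 2 G \left(-157 + G\right)$
$\sqrt{\left(-13930 - 19233\right) + s{\left(-117 \right)}} = \sqrt{\left(-13930 - 19233\right) + 2 \left(-117\right) \left(-157 - 117\right)} = \sqrt{-33163 + 2 \left(-117\right) \left(-274\right)} = \sqrt{-33163 + 64116} = \sqrt{30953}$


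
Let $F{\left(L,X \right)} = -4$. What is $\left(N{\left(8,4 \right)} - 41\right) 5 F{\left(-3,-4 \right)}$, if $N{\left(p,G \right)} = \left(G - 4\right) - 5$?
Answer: $920$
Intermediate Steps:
$N{\left(p,G \right)} = -9 + G$ ($N{\left(p,G \right)} = \left(-4 + G\right) - 5 = -9 + G$)
$\left(N{\left(8,4 \right)} - 41\right) 5 F{\left(-3,-4 \right)} = \left(\left(-9 + 4\right) - 41\right) 5 \left(-4\right) = \left(-5 - 41\right) \left(-20\right) = \left(-46\right) \left(-20\right) = 920$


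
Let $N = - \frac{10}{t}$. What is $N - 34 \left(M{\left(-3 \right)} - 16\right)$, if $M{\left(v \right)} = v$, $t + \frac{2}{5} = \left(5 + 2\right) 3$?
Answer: $\frac{66488}{103} \approx 645.51$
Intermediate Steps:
$t = \frac{103}{5}$ ($t = - \frac{2}{5} + \left(5 + 2\right) 3 = - \frac{2}{5} + 7 \cdot 3 = - \frac{2}{5} + 21 = \frac{103}{5} \approx 20.6$)
$N = - \frac{50}{103}$ ($N = - \frac{10}{\frac{103}{5}} = \left(-10\right) \frac{5}{103} = - \frac{50}{103} \approx -0.48544$)
$N - 34 \left(M{\left(-3 \right)} - 16\right) = - \frac{50}{103} - 34 \left(-3 - 16\right) = - \frac{50}{103} - -646 = - \frac{50}{103} + 646 = \frac{66488}{103}$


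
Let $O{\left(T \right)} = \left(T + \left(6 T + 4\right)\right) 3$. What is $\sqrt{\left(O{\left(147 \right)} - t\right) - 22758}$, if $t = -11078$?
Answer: $i \sqrt{8581} \approx 92.634 i$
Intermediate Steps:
$O{\left(T \right)} = 12 + 21 T$ ($O{\left(T \right)} = \left(T + \left(4 + 6 T\right)\right) 3 = \left(4 + 7 T\right) 3 = 12 + 21 T$)
$\sqrt{\left(O{\left(147 \right)} - t\right) - 22758} = \sqrt{\left(\left(12 + 21 \cdot 147\right) - -11078\right) - 22758} = \sqrt{\left(\left(12 + 3087\right) + 11078\right) - 22758} = \sqrt{\left(3099 + 11078\right) - 22758} = \sqrt{14177 - 22758} = \sqrt{-8581} = i \sqrt{8581}$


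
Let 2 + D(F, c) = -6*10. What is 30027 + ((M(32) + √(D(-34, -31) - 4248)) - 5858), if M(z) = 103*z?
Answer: 27465 + I*√4310 ≈ 27465.0 + 65.651*I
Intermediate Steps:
D(F, c) = -62 (D(F, c) = -2 - 6*10 = -2 - 60 = -62)
30027 + ((M(32) + √(D(-34, -31) - 4248)) - 5858) = 30027 + ((103*32 + √(-62 - 4248)) - 5858) = 30027 + ((3296 + √(-4310)) - 5858) = 30027 + ((3296 + I*√4310) - 5858) = 30027 + (-2562 + I*√4310) = 27465 + I*√4310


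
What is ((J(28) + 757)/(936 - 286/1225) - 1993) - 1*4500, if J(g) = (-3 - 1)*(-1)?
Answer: -7442084577/1146314 ≈ -6492.2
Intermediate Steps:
J(g) = 4 (J(g) = -4*(-1) = 4)
((J(28) + 757)/(936 - 286/1225) - 1993) - 1*4500 = ((4 + 757)/(936 - 286/1225) - 1993) - 1*4500 = (761/(936 - 286*1/1225) - 1993) - 4500 = (761/(936 - 286/1225) - 1993) - 4500 = (761/(1146314/1225) - 1993) - 4500 = (761*(1225/1146314) - 1993) - 4500 = (932225/1146314 - 1993) - 4500 = -2283671577/1146314 - 4500 = -7442084577/1146314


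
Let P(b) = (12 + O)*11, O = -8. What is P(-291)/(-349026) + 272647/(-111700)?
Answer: -47582903311/19493102100 ≈ -2.4410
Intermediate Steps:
P(b) = 44 (P(b) = (12 - 8)*11 = 4*11 = 44)
P(-291)/(-349026) + 272647/(-111700) = 44/(-349026) + 272647/(-111700) = 44*(-1/349026) + 272647*(-1/111700) = -22/174513 - 272647/111700 = -47582903311/19493102100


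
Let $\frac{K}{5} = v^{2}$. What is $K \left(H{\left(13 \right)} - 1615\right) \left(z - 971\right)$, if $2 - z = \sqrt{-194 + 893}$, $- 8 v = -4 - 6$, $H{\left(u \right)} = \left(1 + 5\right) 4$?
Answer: $\frac{192709875}{16} + \frac{198875 \sqrt{699}}{16} \approx 1.2373 \cdot 10^{7}$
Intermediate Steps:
$H{\left(u \right)} = 24$ ($H{\left(u \right)} = 6 \cdot 4 = 24$)
$v = \frac{5}{4}$ ($v = - \frac{-4 - 6}{8} = \left(- \frac{1}{8}\right) \left(-10\right) = \frac{5}{4} \approx 1.25$)
$z = 2 - \sqrt{699}$ ($z = 2 - \sqrt{-194 + 893} = 2 - \sqrt{699} \approx -24.439$)
$K = \frac{125}{16}$ ($K = 5 \left(\frac{5}{4}\right)^{2} = 5 \cdot \frac{25}{16} = \frac{125}{16} \approx 7.8125$)
$K \left(H{\left(13 \right)} - 1615\right) \left(z - 971\right) = \frac{125 \left(24 - 1615\right) \left(\left(2 - \sqrt{699}\right) - 971\right)}{16} = \frac{125 \left(- 1591 \left(-969 - \sqrt{699}\right)\right)}{16} = \frac{125 \left(1541679 + 1591 \sqrt{699}\right)}{16} = \frac{192709875}{16} + \frac{198875 \sqrt{699}}{16}$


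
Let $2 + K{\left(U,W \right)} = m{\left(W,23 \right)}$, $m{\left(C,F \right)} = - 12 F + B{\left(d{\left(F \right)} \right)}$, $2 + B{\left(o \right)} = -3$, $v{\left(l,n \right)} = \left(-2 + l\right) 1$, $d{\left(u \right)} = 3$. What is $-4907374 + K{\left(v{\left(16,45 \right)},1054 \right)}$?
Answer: $-4907657$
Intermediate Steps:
$v{\left(l,n \right)} = -2 + l$
$B{\left(o \right)} = -5$ ($B{\left(o \right)} = -2 - 3 = -5$)
$m{\left(C,F \right)} = -5 - 12 F$ ($m{\left(C,F \right)} = - 12 F - 5 = -5 - 12 F$)
$K{\left(U,W \right)} = -283$ ($K{\left(U,W \right)} = -2 - 281 = -283$)
$-4907374 + K{\left(v{\left(16,45 \right)},1054 \right)} = -4907374 - 283 = -4907657$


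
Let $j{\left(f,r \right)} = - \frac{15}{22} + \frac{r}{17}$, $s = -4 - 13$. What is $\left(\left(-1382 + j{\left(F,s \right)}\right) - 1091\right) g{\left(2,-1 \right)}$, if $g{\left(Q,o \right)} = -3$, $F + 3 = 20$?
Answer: $\frac{163329}{22} \approx 7424.0$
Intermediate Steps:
$F = 17$ ($F = -3 + 20 = 17$)
$s = -17$
$j{\left(f,r \right)} = - \frac{15}{22} + \frac{r}{17}$ ($j{\left(f,r \right)} = \left(-15\right) \frac{1}{22} + r \frac{1}{17} = - \frac{15}{22} + \frac{r}{17}$)
$\left(\left(-1382 + j{\left(F,s \right)}\right) - 1091\right) g{\left(2,-1 \right)} = \left(\left(-1382 + \left(- \frac{15}{22} + \frac{1}{17} \left(-17\right)\right)\right) - 1091\right) \left(-3\right) = \left(\left(-1382 - \frac{37}{22}\right) - 1091\right) \left(-3\right) = \left(- \frac{30441}{22} - 1091\right) \left(-3\right) = \left(- \frac{54443}{22}\right) \left(-3\right) = \frac{163329}{22}$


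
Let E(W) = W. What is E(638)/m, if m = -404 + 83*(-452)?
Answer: -319/18960 ≈ -0.016825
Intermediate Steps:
m = -37920 (m = -404 - 37516 = -37920)
E(638)/m = 638/(-37920) = 638*(-1/37920) = -319/18960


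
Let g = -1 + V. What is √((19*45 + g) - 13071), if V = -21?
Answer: I*√12238 ≈ 110.63*I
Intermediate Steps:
g = -22 (g = -1 - 21 = -22)
√((19*45 + g) - 13071) = √((19*45 - 22) - 13071) = √((855 - 22) - 13071) = √(833 - 13071) = √(-12238) = I*√12238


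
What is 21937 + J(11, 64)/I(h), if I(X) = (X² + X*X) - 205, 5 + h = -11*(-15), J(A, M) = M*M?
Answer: 1118681411/50995 ≈ 21937.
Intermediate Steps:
J(A, M) = M²
h = 160 (h = -5 - 11*(-15) = -5 + 165 = 160)
I(X) = -205 + 2*X² (I(X) = (X² + X²) - 205 = 2*X² - 205 = -205 + 2*X²)
21937 + J(11, 64)/I(h) = 21937 + 64²/(-205 + 2*160²) = 21937 + 4096/(-205 + 2*25600) = 21937 + 4096/(-205 + 51200) = 21937 + 4096/50995 = 1118681411/50995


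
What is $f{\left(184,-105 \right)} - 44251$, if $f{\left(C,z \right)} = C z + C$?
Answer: $-63387$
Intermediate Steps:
$f{\left(C,z \right)} = C + C z$
$f{\left(184,-105 \right)} - 44251 = 184 \left(1 - 105\right) - 44251 = 184 \left(-104\right) - 44251 = -19136 - 44251 = -63387$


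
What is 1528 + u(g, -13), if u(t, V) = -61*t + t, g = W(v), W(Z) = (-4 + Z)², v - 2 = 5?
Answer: 988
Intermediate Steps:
v = 7 (v = 2 + 5 = 7)
g = 9 (g = (-4 + 7)² = 3² = 9)
u(t, V) = -60*t
1528 + u(g, -13) = 1528 - 60*9 = 1528 - 540 = 988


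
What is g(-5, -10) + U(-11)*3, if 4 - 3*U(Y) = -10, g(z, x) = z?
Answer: 9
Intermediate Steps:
U(Y) = 14/3 (U(Y) = 4/3 - ⅓*(-10) = 4/3 + 10/3 = 14/3)
g(-5, -10) + U(-11)*3 = -5 + (14/3)*3 = -5 + 14 = 9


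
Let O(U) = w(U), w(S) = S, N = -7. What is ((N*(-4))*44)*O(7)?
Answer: 8624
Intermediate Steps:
O(U) = U
((N*(-4))*44)*O(7) = (-7*(-4)*44)*7 = (28*44)*7 = 1232*7 = 8624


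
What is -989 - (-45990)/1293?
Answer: -410929/431 ≈ -953.43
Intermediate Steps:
-989 - (-45990)/1293 = -989 - 90*(-511/1293) = -989 + 15330/431 = -410929/431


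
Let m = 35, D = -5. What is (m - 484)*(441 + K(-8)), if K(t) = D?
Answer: -195764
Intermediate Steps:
K(t) = -5
(m - 484)*(441 + K(-8)) = (35 - 484)*(441 - 5) = -449*436 = -195764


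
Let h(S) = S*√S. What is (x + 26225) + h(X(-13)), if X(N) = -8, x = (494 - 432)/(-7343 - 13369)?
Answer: 271586069/10356 - 16*I*√2 ≈ 26225.0 - 22.627*I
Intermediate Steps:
x = -31/10356 (x = 62/(-20712) = 62*(-1/20712) = -31/10356 ≈ -0.0029934)
h(S) = S^(3/2)
(x + 26225) + h(X(-13)) = (-31/10356 + 26225) + (-8)^(3/2) = 271586069/10356 - 16*I*√2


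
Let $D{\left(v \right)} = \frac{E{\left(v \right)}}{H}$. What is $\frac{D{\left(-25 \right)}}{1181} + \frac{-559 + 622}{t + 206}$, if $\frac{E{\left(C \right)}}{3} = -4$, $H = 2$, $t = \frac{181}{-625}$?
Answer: $\frac{6532923}{21691427} \approx 0.30118$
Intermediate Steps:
$t = - \frac{181}{625}$ ($t = 181 \left(- \frac{1}{625}\right) = - \frac{181}{625} \approx -0.2896$)
$E{\left(C \right)} = -12$ ($E{\left(C \right)} = 3 \left(-4\right) = -12$)
$D{\left(v \right)} = -6$ ($D{\left(v \right)} = - \frac{12}{2} = \left(-12\right) \frac{1}{2} = -6$)
$\frac{D{\left(-25 \right)}}{1181} + \frac{-559 + 622}{t + 206} = \frac{1}{1181} \left(-6\right) + \frac{-559 + 622}{- \frac{181}{625} + 206} = \frac{1}{1181} \left(-6\right) + \frac{63}{\frac{128569}{625}} = - \frac{6}{1181} + 63 \cdot \frac{625}{128569} = - \frac{6}{1181} + \frac{5625}{18367} = \frac{6532923}{21691427}$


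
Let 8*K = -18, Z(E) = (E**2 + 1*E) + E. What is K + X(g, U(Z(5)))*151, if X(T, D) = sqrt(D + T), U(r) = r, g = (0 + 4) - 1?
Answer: -9/4 + 151*sqrt(38) ≈ 928.58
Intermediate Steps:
Z(E) = E**2 + 2*E (Z(E) = (E**2 + E) + E = (E + E**2) + E = E**2 + 2*E)
g = 3 (g = 4 - 1 = 3)
K = -9/4 (K = (1/8)*(-18) = -9/4 ≈ -2.2500)
K + X(g, U(Z(5)))*151 = -9/4 + sqrt(5*(2 + 5) + 3)*151 = -9/4 + sqrt(5*7 + 3)*151 = -9/4 + sqrt(35 + 3)*151 = -9/4 + sqrt(38)*151 = -9/4 + 151*sqrt(38)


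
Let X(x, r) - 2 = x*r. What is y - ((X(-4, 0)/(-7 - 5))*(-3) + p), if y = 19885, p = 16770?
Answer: 6229/2 ≈ 3114.5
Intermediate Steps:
X(x, r) = 2 + r*x (X(x, r) = 2 + x*r = 2 + r*x)
y - ((X(-4, 0)/(-7 - 5))*(-3) + p) = 19885 - (((2 + 0*(-4))/(-7 - 5))*(-3) + 16770) = 19885 - (((2 + 0)/(-12))*(-3) + 16770) = 19885 - (-1/12*2*(-3) + 16770) = 19885 - (-⅙*(-3) + 16770) = 19885 - (½ + 16770) = 19885 - 1*33541/2 = 19885 - 33541/2 = 6229/2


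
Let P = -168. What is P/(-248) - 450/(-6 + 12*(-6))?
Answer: 2598/403 ≈ 6.4466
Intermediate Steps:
P/(-248) - 450/(-6 + 12*(-6)) = -168/(-248) - 450/(-6 + 12*(-6)) = -168*(-1/248) - 450/(-6 - 72) = 21/31 - 450/(-78) = 21/31 - 450*(-1/78) = 21/31 + 75/13 = 2598/403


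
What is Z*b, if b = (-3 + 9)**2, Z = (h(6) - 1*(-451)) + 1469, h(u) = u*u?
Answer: 70416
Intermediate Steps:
h(u) = u**2
Z = 1956 (Z = (6**2 - 1*(-451)) + 1469 = (36 + 451) + 1469 = 487 + 1469 = 1956)
b = 36 (b = 6**2 = 36)
Z*b = 1956*36 = 70416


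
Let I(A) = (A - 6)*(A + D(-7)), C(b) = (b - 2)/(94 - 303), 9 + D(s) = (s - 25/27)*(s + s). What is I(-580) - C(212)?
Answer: 1580777588/5643 ≈ 2.8013e+5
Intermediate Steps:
D(s) = -9 + 2*s*(-25/27 + s) (D(s) = -9 + (s - 25/27)*(s + s) = -9 + (s - 25*1/27)*(2*s) = -9 + (s - 25/27)*(2*s) = -9 + (-25/27 + s)*(2*s) = -9 + 2*s*(-25/27 + s))
C(b) = 2/209 - b/209 (C(b) = (-2 + b)/(-209) = (-2 + b)*(-1/209) = 2/209 - b/209)
I(A) = (-6 + A)*(2753/27 + A) (I(A) = (A - 6)*(A + (-9 + 2*(-7)² - 50/27*(-7))) = (-6 + A)*(A + (-9 + 2*49 + 350/27)) = (-6 + A)*(A + (-9 + 98 + 350/27)) = (-6 + A)*(A + 2753/27) = (-6 + A)*(2753/27 + A))
I(-580) - C(212) = (-5506/9 + (-580)² + (2591/27)*(-580)) - (2/209 - 1/209*212) = (-5506/9 + 336400 - 1502780/27) - (2/209 - 212/209) = 7563502/27 - 1*(-210/209) = 7563502/27 + 210/209 = 1580777588/5643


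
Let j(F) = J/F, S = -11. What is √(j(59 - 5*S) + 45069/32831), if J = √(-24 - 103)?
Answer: √(19229665765644 + 122877699954*I*√127)/3742734 ≈ 1.1724 + 0.042159*I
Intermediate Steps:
J = I*√127 (J = √(-127) = I*√127 ≈ 11.269*I)
j(F) = I*√127/F (j(F) = (I*√127)/F = I*√127/F)
√(j(59 - 5*S) + 45069/32831) = √(I*√127/(59 - 5*(-11)) + 45069/32831) = √(I*√127/(59 + 55) + 45069*(1/32831)) = √(I*√127/114 + 45069/32831) = √(45069/32831 + I*√127/114)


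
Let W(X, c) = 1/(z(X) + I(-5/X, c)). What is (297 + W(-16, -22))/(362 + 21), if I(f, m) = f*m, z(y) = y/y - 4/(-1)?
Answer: 4447/5745 ≈ 0.77406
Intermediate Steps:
z(y) = 5 (z(y) = 1 - 4*(-1) = 1 + 4 = 5)
W(X, c) = 1/(5 - 5*c/X) (W(X, c) = 1/(5 + (-5/X)*c) = 1/(5 - 5*c/X))
(297 + W(-16, -22))/(362 + 21) = (297 + (⅕)*(-16)/(-16 - 1*(-22)))/(362 + 21) = (297 + (⅕)*(-16)/(-16 + 22))/383 = (297 + (⅕)*(-16)/6)*(1/383) = (297 + (⅕)*(-16)*(⅙))*(1/383) = (297 - 8/15)*(1/383) = (4447/15)*(1/383) = 4447/5745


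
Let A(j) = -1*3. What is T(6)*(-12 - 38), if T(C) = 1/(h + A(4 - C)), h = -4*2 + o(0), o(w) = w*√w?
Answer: 50/11 ≈ 4.5455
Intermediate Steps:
o(w) = w^(3/2)
A(j) = -3
h = -8 (h = -4*2 + 0^(3/2) = -8 + 0 = -8)
T(C) = -1/11 (T(C) = 1/(-8 - 3) = 1/(-11) = -1/11)
T(6)*(-12 - 38) = -(-12 - 38)/11 = -1/11*(-50) = 50/11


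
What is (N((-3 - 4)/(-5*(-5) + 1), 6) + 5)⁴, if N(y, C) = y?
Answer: 228886641/456976 ≈ 500.87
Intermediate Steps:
(N((-3 - 4)/(-5*(-5) + 1), 6) + 5)⁴ = ((-3 - 4)/(-5*(-5) + 1) + 5)⁴ = (-7/(25 + 1) + 5)⁴ = (-7/26 + 5)⁴ = (123/26)⁴ = 228886641/456976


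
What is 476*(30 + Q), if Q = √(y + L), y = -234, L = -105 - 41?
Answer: 14280 + 952*I*√95 ≈ 14280.0 + 9279.0*I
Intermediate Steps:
L = -146
Q = 2*I*√95 (Q = √(-234 - 146) = √(-380) = 2*I*√95 ≈ 19.494*I)
476*(30 + Q) = 476*(30 + 2*I*√95) = 14280 + 952*I*√95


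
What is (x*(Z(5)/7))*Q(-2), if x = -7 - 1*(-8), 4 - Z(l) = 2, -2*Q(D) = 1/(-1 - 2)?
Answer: 1/21 ≈ 0.047619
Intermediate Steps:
Q(D) = 1/6 (Q(D) = -1/(2*(-1 - 2)) = -1/2/(-3) = -1/2*(-1/3) = 1/6)
Z(l) = 2 (Z(l) = 4 - 1*2 = 4 - 2 = 2)
x = 1 (x = -7 + 8 = 1)
(x*(Z(5)/7))*Q(-2) = (1*(2/7))*(1/6) = (2/7)*(1/6) = 1/21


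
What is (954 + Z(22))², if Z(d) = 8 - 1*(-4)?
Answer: 933156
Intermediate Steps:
Z(d) = 12 (Z(d) = 8 + 4 = 12)
(954 + Z(22))² = (954 + 12)² = 966² = 933156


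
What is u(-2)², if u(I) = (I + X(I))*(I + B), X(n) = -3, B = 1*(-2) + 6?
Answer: 100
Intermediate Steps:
B = 4 (B = -2 + 6 = 4)
u(I) = (-3 + I)*(4 + I) (u(I) = (I - 3)*(I + 4) = (-3 + I)*(4 + I))
u(-2)² = (-12 - 2 + (-2)²)² = (-12 - 2 + 4)² = (-10)² = 100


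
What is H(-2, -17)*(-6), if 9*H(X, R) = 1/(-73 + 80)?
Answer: -2/21 ≈ -0.095238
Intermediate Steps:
H(X, R) = 1/63 (H(X, R) = 1/(9*(-73 + 80)) = (⅑)/7 = (⅑)*(⅐) = 1/63)
H(-2, -17)*(-6) = (1/63)*(-6) = -2/21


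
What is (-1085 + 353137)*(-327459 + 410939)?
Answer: 29389300960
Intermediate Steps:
(-1085 + 353137)*(-327459 + 410939) = 352052*83480 = 29389300960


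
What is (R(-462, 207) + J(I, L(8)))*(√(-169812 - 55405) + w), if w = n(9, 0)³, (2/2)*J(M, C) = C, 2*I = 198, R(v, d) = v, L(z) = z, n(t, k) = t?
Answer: -330966 - 454*I*√225217 ≈ -3.3097e+5 - 2.1546e+5*I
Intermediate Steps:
I = 99 (I = (½)*198 = 99)
J(M, C) = C
w = 729 (w = 9³ = 729)
(R(-462, 207) + J(I, L(8)))*(√(-169812 - 55405) + w) = (-462 + 8)*(√(-169812 - 55405) + 729) = -454*(√(-225217) + 729) = -454*(I*√225217 + 729) = -454*(729 + I*√225217) = -330966 - 454*I*√225217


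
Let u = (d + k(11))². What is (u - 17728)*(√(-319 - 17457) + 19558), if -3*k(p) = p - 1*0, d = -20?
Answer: -3021926138/9 - 618044*I*√1111/9 ≈ -3.3577e+8 - 2.2889e+6*I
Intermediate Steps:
k(p) = -p/3 (k(p) = -(p - 1*0)/3 = -(p + 0)/3 = -p/3)
u = 5041/9 (u = (-20 - ⅓*11)² = (-20 - 11/3)² = (-71/3)² = 5041/9 ≈ 560.11)
(u - 17728)*(√(-319 - 17457) + 19558) = (5041/9 - 17728)*(√(-319 - 17457) + 19558) = -154511*(√(-17776) + 19558)/9 = -154511*(4*I*√1111 + 19558)/9 = -154511*(19558 + 4*I*√1111)/9 = -3021926138/9 - 618044*I*√1111/9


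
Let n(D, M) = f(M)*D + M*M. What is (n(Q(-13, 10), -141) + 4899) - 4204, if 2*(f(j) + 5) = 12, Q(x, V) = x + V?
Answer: 20573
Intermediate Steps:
Q(x, V) = V + x
f(j) = 1 (f(j) = -5 + (½)*12 = -5 + 6 = 1)
n(D, M) = D + M² (n(D, M) = 1*D + M*M = D + M²)
(n(Q(-13, 10), -141) + 4899) - 4204 = (((10 - 13) + (-141)²) + 4899) - 4204 = ((-3 + 19881) + 4899) - 4204 = (19878 + 4899) - 4204 = 24777 - 4204 = 20573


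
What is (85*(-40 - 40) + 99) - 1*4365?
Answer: -11066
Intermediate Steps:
(85*(-40 - 40) + 99) - 1*4365 = (85*(-80) + 99) - 4365 = (-6800 + 99) - 4365 = -6701 - 4365 = -11066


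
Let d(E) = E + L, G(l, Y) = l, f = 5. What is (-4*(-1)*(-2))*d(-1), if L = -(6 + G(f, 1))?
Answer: 96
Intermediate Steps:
L = -11 (L = -(6 + 5) = -1*11 = -11)
d(E) = -11 + E (d(E) = E - 11 = -11 + E)
(-4*(-1)*(-2))*d(-1) = (-4*(-1)*(-2))*(-11 - 1) = (4*(-2))*(-12) = -8*(-12) = 96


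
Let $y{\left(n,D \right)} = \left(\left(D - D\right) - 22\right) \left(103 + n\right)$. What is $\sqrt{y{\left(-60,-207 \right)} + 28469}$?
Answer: $\sqrt{27523} \approx 165.9$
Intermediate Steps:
$y{\left(n,D \right)} = -2266 - 22 n$ ($y{\left(n,D \right)} = \left(0 - 22\right) \left(103 + n\right) = - 22 \left(103 + n\right) = -2266 - 22 n$)
$\sqrt{y{\left(-60,-207 \right)} + 28469} = \sqrt{\left(-2266 - -1320\right) + 28469} = \sqrt{\left(-2266 + 1320\right) + 28469} = \sqrt{-946 + 28469} = \sqrt{27523}$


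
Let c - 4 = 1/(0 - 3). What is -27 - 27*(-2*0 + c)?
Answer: -126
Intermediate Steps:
c = 11/3 (c = 4 + 1/(0 - 3) = 4 + 1/(-3) = 4 - 1/3 = 11/3 ≈ 3.6667)
-27 - 27*(-2*0 + c) = -27 - 27*(-2*0 + 11/3) = -27 - 27*(0 + 11/3) = -27 - 27*11/3 = -27 - 99 = -126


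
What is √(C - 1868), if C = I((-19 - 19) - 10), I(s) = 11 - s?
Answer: 3*I*√201 ≈ 42.532*I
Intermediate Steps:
C = 59 (C = 11 - ((-19 - 19) - 10) = 11 - (-38 - 10) = 11 - 1*(-48) = 11 + 48 = 59)
√(C - 1868) = √(59 - 1868) = √(-1809) = 3*I*√201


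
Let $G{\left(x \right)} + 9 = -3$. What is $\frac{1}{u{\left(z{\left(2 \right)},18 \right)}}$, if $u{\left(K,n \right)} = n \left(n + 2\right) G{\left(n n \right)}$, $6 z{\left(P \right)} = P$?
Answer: $- \frac{1}{4320} \approx -0.00023148$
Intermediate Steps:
$G{\left(x \right)} = -12$ ($G{\left(x \right)} = -9 - 3 = -12$)
$z{\left(P \right)} = \frac{P}{6}$
$u{\left(K,n \right)} = n \left(-24 - 12 n\right)$ ($u{\left(K,n \right)} = n \left(n + 2\right) \left(-12\right) = n \left(2 + n\right) \left(-12\right) = n \left(-24 - 12 n\right)$)
$\frac{1}{u{\left(z{\left(2 \right)},18 \right)}} = \frac{1}{\left(-12\right) 18 \left(2 + 18\right)} = \frac{1}{\left(-12\right) 18 \cdot 20} = \frac{1}{-4320} = - \frac{1}{4320}$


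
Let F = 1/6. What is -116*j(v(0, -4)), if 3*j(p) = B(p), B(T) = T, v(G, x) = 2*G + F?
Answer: -58/9 ≈ -6.4444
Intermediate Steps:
F = 1/6 ≈ 0.16667
v(G, x) = 1/6 + 2*G (v(G, x) = 2*G + 1/6 = 1/6 + 2*G)
j(p) = p/3
-116*j(v(0, -4)) = -116*(1/6 + 2*0)/3 = -116*(1/6 + 0)/3 = -116/(3*6) = -116*1/18 = -58/9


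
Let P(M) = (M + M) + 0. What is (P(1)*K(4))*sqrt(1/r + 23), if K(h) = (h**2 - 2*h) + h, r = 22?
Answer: 156*sqrt(66)/11 ≈ 115.21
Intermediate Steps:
P(M) = 2*M (P(M) = 2*M + 0 = 2*M)
K(h) = h**2 - h
(P(1)*K(4))*sqrt(1/r + 23) = ((2*1)*(4*(-1 + 4)))*sqrt(1/22 + 23) = (2*(4*3))*sqrt(1/22 + 23) = (2*12)*sqrt(507/22) = 24*(13*sqrt(66)/22) = 156*sqrt(66)/11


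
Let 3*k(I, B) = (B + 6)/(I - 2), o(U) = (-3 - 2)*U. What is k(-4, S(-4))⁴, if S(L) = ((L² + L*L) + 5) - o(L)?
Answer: 279841/104976 ≈ 2.6658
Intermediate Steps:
o(U) = -5*U
S(L) = 5 + 2*L² + 5*L (S(L) = ((L² + L*L) + 5) - (-5)*L = ((L² + L²) + 5) + 5*L = (2*L² + 5) + 5*L = (5 + 2*L²) + 5*L = 5 + 2*L² + 5*L)
k(I, B) = (6 + B)/(3*(-2 + I)) (k(I, B) = ((B + 6)/(I - 2))/3 = ((6 + B)/(-2 + I))/3 = (6 + B)/(3*(-2 + I)))
k(-4, S(-4))⁴ = ((6 + (5 + 2*(-4)² + 5*(-4)))/(3*(-2 - 4)))⁴ = ((⅓)*(6 + (5 + 2*16 - 20))/(-6))⁴ = ((⅓)*(-⅙)*(6 + (5 + 32 - 20)))⁴ = ((⅓)*(-⅙)*(6 + 17))⁴ = ((⅓)*(-⅙)*23)⁴ = (-23/18)⁴ = 279841/104976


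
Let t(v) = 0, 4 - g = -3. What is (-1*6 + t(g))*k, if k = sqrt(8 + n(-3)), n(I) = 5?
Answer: -6*sqrt(13) ≈ -21.633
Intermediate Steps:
g = 7 (g = 4 - 1*(-3) = 4 + 3 = 7)
k = sqrt(13) (k = sqrt(8 + 5) = sqrt(13) ≈ 3.6056)
(-1*6 + t(g))*k = (-1*6 + 0)*sqrt(13) = (-6 + 0)*sqrt(13) = -6*sqrt(13)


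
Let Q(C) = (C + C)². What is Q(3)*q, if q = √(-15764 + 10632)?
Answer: 72*I*√1283 ≈ 2579.0*I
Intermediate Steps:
Q(C) = 4*C² (Q(C) = (2*C)² = 4*C²)
q = 2*I*√1283 (q = √(-5132) = 2*I*√1283 ≈ 71.638*I)
Q(3)*q = (4*3²)*(2*I*√1283) = (4*9)*(2*I*√1283) = 36*(2*I*√1283) = 72*I*√1283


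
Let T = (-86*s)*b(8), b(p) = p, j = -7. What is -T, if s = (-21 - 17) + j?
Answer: -30960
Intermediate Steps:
s = -45 (s = (-21 - 17) - 7 = -38 - 7 = -45)
T = 30960 (T = -86*(-45)*8 = 3870*8 = 30960)
-T = -1*30960 = -30960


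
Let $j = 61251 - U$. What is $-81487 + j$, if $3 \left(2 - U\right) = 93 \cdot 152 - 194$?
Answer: $- \frac{46772}{3} \approx -15591.0$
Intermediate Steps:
$U = - \frac{13936}{3}$ ($U = 2 - \frac{93 \cdot 152 - 194}{3} = 2 - \frac{14136 - 194}{3} = 2 - \frac{13942}{3} = - \frac{13936}{3} \approx -4645.3$)
$j = \frac{197689}{3}$ ($j = 61251 - - \frac{13936}{3} = 61251 + \frac{13936}{3} = \frac{197689}{3} \approx 65896.0$)
$-81487 + j = -81487 + \frac{197689}{3} = - \frac{46772}{3}$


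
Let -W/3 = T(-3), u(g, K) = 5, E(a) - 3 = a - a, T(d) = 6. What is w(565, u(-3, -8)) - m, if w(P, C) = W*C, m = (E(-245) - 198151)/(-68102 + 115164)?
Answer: -2018716/23531 ≈ -85.790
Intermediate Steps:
E(a) = 3 (E(a) = 3 + (a - a) = 3 + 0 = 3)
m = -99074/23531 (m = (3 - 198151)/(-68102 + 115164) = -198148/47062 = -198148*1/47062 = -99074/23531 ≈ -4.2104)
W = -18 (W = -3*6 = -18)
w(P, C) = -18*C
w(565, u(-3, -8)) - m = -18*5 - 1*(-99074/23531) = -90 + 99074/23531 = -2018716/23531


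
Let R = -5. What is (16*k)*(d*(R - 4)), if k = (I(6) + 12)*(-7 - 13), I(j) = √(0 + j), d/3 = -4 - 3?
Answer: -725760 - 60480*√6 ≈ -8.7391e+5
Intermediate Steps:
d = -21 (d = 3*(-4 - 3) = 3*(-7) = -21)
I(j) = √j
k = -240 - 20*√6 (k = (√6 + 12)*(-7 - 13) = (12 + √6)*(-20) = -240 - 20*√6 ≈ -288.99)
(16*k)*(d*(R - 4)) = (16*(-240 - 20*√6))*(-21*(-5 - 4)) = (-3840 - 320*√6)*(-21*(-9)) = (-3840 - 320*√6)*189 = -725760 - 60480*√6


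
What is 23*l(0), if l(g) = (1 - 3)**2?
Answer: 92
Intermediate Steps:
l(g) = 4 (l(g) = (-2)**2 = 4)
23*l(0) = 23*4 = 92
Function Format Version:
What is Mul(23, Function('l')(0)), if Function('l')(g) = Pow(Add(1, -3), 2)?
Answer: 92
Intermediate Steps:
Function('l')(g) = 4 (Function('l')(g) = Pow(-2, 2) = 4)
Mul(23, Function('l')(0)) = Mul(23, 4) = 92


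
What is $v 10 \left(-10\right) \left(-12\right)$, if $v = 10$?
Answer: $12000$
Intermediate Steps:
$v 10 \left(-10\right) \left(-12\right) = 10 \cdot 10 \left(-10\right) \left(-12\right) = 10 \left(\left(-100\right) \left(-12\right)\right) = 10 \cdot 1200 = 12000$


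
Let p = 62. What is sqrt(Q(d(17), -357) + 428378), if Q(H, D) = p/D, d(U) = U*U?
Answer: 2*sqrt(13649081397)/357 ≈ 654.51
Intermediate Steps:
d(U) = U**2
Q(H, D) = 62/D
sqrt(Q(d(17), -357) + 428378) = sqrt(62/(-357) + 428378) = sqrt(62*(-1/357) + 428378) = sqrt(-62/357 + 428378) = sqrt(152930884/357) = 2*sqrt(13649081397)/357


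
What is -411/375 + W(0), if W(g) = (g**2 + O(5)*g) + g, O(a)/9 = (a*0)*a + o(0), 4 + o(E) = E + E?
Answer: -137/125 ≈ -1.0960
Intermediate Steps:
o(E) = -4 + 2*E (o(E) = -4 + (E + E) = -4 + 2*E)
O(a) = -36 (O(a) = 9*((a*0)*a + (-4 + 2*0)) = 9*(0*a + (-4 + 0)) = 9*(0 - 4) = 9*(-4) = -36)
W(g) = g**2 - 35*g (W(g) = (g**2 - 36*g) + g = g**2 - 35*g)
-411/375 + W(0) = -411/375 + 0*(-35 + 0) = -411*1/375 + 0*(-35) = -137/125 + 0 = -137/125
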